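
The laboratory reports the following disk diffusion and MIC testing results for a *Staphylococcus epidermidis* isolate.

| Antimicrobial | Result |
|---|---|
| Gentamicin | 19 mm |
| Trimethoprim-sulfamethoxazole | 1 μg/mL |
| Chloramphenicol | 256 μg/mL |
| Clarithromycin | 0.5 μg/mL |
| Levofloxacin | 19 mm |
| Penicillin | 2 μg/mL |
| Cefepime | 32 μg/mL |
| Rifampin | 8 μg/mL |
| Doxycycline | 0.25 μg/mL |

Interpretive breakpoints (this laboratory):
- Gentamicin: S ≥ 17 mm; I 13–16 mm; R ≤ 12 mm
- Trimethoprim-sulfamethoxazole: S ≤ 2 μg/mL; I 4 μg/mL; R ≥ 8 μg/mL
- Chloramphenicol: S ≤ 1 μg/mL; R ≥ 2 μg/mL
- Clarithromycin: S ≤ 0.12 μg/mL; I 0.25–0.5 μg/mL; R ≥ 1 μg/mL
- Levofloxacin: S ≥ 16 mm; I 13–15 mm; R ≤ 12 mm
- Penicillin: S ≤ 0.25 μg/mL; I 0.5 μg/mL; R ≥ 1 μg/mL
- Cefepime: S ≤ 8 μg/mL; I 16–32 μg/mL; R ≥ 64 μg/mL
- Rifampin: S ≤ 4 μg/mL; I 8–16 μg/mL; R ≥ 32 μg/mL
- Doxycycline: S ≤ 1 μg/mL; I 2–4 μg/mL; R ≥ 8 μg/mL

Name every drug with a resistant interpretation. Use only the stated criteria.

chloramphenicol, penicillin

Gentamicin: 19 mm is ≥ 17 mm → susceptible
Trimethoprim-sulfamethoxazole (1 μg/mL) ≤ 2 μg/mL ⇒ susceptible
Chloramphenicol (256 μg/mL) ≥ 2 μg/mL → R
Clarithromycin (0.5 μg/mL) in 0.25–0.5 μg/mL ⇒ intermediate
Levofloxacin (19 mm) ≥ 16 mm → Susceptible
Penicillin (2 μg/mL) ≥ 1 μg/mL ⇒ resistant
Cefepime 32 μg/mL: in 16–32 μg/mL — Intermediate
Rifampin: 8 μg/mL is in 8–16 μg/mL — I
Doxycycline: 0.25 μg/mL is ≤ 1 μg/mL ⇒ S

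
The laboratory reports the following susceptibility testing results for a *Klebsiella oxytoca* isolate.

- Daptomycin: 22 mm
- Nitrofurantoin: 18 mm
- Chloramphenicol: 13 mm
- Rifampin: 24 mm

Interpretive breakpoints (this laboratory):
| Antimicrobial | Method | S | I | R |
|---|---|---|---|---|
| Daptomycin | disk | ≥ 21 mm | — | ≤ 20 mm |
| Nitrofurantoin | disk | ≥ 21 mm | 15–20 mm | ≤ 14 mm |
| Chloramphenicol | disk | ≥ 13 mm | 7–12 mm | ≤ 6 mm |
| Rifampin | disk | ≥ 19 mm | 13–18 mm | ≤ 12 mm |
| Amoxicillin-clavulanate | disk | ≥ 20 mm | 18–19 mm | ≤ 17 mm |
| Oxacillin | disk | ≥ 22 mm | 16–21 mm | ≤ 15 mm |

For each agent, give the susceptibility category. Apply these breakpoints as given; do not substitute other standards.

Daptomycin 22 mm: ≥ 21 mm — Susceptible
Nitrofurantoin (18 mm) in 15–20 mm → I
Chloramphenicol 13 mm: ≥ 13 mm ⇒ S
Rifampin 24 mm: ≥ 19 mm → susceptible

S, I, S, S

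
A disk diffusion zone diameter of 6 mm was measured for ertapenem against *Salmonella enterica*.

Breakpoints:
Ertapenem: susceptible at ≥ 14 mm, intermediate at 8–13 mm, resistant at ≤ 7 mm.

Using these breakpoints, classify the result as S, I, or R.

Ertapenem: 6 mm is ≤ 7 mm ⇒ Resistant

R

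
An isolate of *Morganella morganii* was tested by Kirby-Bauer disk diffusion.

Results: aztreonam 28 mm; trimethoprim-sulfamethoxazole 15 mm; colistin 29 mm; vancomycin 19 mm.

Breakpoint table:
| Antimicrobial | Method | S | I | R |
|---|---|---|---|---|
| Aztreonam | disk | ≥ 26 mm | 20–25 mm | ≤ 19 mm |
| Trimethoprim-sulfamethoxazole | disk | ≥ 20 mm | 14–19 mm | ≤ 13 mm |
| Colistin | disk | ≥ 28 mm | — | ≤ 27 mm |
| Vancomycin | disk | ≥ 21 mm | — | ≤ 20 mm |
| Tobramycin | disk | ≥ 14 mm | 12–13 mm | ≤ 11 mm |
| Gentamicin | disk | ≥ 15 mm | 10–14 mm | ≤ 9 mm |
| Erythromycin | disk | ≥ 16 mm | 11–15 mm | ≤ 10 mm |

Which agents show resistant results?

Aztreonam (28 mm) ≥ 26 mm → susceptible
Trimethoprim-sulfamethoxazole: 15 mm is in 14–19 mm → intermediate
Colistin: 29 mm is ≥ 28 mm — S
Vancomycin 19 mm: ≤ 20 mm — R

vancomycin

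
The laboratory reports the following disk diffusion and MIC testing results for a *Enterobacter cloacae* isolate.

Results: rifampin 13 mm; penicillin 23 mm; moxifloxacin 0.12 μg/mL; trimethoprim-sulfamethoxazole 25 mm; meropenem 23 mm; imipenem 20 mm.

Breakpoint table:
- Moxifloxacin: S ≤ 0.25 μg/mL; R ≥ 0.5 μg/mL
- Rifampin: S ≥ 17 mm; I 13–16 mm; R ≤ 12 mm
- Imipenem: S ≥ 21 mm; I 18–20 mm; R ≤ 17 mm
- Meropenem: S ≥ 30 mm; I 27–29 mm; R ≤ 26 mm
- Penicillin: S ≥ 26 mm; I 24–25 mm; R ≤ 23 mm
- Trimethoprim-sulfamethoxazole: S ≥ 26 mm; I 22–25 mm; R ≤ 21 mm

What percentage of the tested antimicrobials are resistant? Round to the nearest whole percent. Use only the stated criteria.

Rifampin (13 mm) in 13–16 mm → intermediate
Penicillin: 23 mm is ≤ 23 mm → resistant
Moxifloxacin: 0.12 μg/mL is ≤ 0.25 μg/mL ⇒ susceptible
Trimethoprim-sulfamethoxazole 25 mm: in 22–25 mm → intermediate
Meropenem 23 mm: ≤ 26 mm — Resistant
Imipenem 20 mm: in 18–20 mm ⇒ I
Resistant: 2/6

33%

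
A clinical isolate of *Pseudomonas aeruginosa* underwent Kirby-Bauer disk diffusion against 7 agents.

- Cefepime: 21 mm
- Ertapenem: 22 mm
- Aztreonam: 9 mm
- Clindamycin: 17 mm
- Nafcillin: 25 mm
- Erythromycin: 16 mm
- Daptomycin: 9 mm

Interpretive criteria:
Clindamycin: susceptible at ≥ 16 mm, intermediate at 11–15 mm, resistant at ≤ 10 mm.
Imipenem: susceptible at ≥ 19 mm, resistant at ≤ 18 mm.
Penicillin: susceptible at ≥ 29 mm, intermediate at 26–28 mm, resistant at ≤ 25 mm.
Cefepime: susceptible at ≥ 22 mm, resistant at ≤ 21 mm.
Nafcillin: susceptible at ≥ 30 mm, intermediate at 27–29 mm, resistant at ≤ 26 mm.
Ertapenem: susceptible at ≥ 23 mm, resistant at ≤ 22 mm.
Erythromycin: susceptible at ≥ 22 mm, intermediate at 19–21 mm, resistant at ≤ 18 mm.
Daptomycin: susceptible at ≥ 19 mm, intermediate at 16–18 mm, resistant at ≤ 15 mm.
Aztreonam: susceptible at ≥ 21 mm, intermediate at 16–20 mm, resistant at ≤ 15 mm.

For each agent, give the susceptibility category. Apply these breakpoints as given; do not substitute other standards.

Cefepime (21 mm) ≤ 21 mm ⇒ Resistant
Ertapenem (22 mm) ≤ 22 mm → R
Aztreonam (9 mm) ≤ 15 mm — R
Clindamycin 17 mm: ≥ 16 mm ⇒ susceptible
Nafcillin: 25 mm is ≤ 26 mm — Resistant
Erythromycin 16 mm: ≤ 18 mm → resistant
Daptomycin: 9 mm is ≤ 15 mm → resistant

R, R, R, S, R, R, R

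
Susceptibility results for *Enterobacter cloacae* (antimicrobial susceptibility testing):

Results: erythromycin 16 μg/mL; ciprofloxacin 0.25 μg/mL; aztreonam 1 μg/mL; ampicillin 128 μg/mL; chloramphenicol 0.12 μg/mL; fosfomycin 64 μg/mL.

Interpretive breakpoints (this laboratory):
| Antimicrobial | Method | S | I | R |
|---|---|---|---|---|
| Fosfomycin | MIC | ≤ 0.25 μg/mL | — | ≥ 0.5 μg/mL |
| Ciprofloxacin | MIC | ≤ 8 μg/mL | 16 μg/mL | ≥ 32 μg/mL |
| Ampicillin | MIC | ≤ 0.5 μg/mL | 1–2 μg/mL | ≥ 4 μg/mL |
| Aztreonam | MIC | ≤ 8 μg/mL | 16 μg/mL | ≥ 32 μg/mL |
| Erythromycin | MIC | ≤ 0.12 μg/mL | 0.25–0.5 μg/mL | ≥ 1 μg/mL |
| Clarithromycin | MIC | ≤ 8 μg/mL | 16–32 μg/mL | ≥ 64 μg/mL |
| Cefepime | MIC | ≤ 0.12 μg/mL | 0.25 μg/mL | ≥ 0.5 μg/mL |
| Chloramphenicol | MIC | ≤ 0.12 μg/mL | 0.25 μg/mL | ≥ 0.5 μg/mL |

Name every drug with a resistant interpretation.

erythromycin, ampicillin, fosfomycin

Erythromycin: 16 μg/mL is ≥ 1 μg/mL — Resistant
Ciprofloxacin: 0.25 μg/mL is ≤ 8 μg/mL ⇒ susceptible
Aztreonam (1 μg/mL) ≤ 8 μg/mL ⇒ Susceptible
Ampicillin: 128 μg/mL is ≥ 4 μg/mL — resistant
Chloramphenicol (0.12 μg/mL) ≤ 0.12 μg/mL → susceptible
Fosfomycin: 64 μg/mL is ≥ 0.5 μg/mL ⇒ R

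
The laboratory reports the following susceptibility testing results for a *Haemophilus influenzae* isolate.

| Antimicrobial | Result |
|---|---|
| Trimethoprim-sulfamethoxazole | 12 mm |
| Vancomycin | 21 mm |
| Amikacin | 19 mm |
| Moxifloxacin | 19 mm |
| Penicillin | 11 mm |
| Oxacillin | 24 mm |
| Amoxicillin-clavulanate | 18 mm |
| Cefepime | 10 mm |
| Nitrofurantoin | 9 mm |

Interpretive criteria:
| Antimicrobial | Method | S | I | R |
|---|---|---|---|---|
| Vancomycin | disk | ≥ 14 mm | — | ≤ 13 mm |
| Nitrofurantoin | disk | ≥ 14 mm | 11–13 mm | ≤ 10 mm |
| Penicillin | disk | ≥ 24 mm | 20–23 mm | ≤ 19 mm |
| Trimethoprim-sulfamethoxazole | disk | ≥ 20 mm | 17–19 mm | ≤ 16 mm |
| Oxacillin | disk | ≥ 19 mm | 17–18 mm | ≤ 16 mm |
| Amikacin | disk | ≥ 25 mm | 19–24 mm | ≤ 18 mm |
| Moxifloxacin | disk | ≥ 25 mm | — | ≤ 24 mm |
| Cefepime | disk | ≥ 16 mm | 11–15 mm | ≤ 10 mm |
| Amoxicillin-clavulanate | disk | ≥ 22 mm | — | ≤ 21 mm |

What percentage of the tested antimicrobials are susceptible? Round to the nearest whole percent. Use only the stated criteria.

22%

Trimethoprim-sulfamethoxazole (12 mm) ≤ 16 mm ⇒ resistant
Vancomycin 21 mm: ≥ 14 mm → susceptible
Amikacin 19 mm: in 19–24 mm ⇒ I
Moxifloxacin: 19 mm is ≤ 24 mm → Resistant
Penicillin (11 mm) ≤ 19 mm — resistant
Oxacillin 24 mm: ≥ 19 mm ⇒ Susceptible
Amoxicillin-clavulanate: 18 mm is ≤ 21 mm — Resistant
Cefepime 10 mm: ≤ 10 mm — Resistant
Nitrofurantoin: 9 mm is ≤ 10 mm → Resistant
Susceptible: 2/9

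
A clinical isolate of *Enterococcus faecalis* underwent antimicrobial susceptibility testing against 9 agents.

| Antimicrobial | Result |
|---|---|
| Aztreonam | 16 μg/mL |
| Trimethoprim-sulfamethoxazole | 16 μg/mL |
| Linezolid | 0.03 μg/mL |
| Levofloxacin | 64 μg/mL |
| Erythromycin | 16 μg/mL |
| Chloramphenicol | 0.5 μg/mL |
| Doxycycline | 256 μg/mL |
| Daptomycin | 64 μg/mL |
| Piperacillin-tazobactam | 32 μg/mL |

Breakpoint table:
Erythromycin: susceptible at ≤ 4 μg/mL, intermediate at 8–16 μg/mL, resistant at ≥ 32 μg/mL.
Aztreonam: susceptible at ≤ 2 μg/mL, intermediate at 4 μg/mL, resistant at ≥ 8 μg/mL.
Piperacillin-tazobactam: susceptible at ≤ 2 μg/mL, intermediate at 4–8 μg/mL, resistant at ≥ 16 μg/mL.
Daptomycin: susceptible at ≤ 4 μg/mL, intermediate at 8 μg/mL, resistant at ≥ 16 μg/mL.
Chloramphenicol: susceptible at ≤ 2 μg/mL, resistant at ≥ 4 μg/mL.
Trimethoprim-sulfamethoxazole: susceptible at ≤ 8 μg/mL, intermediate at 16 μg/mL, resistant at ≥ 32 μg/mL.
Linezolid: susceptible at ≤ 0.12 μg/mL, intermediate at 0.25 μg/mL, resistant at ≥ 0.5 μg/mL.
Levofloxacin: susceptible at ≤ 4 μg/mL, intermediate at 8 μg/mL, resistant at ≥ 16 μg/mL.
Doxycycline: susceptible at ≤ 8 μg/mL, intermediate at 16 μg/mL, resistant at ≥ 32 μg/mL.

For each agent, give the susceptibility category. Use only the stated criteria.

R, I, S, R, I, S, R, R, R

Aztreonam 16 μg/mL: ≥ 8 μg/mL ⇒ Resistant
Trimethoprim-sulfamethoxazole (16 μg/mL) = 16 μg/mL → intermediate
Linezolid 0.03 μg/mL: ≤ 0.12 μg/mL — Susceptible
Levofloxacin (64 μg/mL) ≥ 16 μg/mL → R
Erythromycin: 16 μg/mL is in 8–16 μg/mL → intermediate
Chloramphenicol: 0.5 μg/mL is ≤ 2 μg/mL → susceptible
Doxycycline (256 μg/mL) ≥ 32 μg/mL ⇒ Resistant
Daptomycin: 64 μg/mL is ≥ 16 μg/mL ⇒ Resistant
Piperacillin-tazobactam (32 μg/mL) ≥ 16 μg/mL ⇒ resistant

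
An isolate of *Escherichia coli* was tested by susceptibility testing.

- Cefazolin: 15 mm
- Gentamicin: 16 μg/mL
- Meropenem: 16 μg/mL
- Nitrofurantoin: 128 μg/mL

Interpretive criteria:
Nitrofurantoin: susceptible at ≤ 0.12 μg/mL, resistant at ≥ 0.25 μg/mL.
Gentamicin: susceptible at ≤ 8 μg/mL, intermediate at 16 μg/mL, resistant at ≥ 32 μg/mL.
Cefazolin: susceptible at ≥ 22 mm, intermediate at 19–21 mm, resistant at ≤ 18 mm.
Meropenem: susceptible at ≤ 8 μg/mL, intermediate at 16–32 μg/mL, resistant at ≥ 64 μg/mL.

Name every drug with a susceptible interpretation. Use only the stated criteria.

Cefazolin: 15 mm is ≤ 18 mm → resistant
Gentamicin: 16 μg/mL is = 16 μg/mL → intermediate
Meropenem 16 μg/mL: in 16–32 μg/mL — intermediate
Nitrofurantoin 128 μg/mL: ≥ 0.25 μg/mL ⇒ resistant

none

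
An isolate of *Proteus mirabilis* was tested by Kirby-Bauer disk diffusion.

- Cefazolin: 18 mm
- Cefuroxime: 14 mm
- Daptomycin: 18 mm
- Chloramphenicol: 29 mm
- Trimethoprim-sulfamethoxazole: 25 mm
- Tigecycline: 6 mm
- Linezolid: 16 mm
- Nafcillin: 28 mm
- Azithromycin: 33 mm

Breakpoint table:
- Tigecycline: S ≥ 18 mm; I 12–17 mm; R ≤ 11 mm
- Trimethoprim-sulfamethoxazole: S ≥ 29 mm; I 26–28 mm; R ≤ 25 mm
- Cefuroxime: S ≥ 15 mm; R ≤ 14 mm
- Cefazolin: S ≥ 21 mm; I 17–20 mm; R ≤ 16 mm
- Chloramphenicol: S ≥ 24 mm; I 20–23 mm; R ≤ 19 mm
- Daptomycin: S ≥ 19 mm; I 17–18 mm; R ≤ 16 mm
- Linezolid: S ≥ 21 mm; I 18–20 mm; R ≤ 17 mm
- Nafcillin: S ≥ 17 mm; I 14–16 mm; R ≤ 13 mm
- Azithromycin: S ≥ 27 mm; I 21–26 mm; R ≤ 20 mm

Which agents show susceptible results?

Cefazolin: 18 mm is in 17–20 mm — intermediate
Cefuroxime (14 mm) ≤ 14 mm → R
Daptomycin (18 mm) in 17–18 mm → intermediate
Chloramphenicol: 29 mm is ≥ 24 mm — susceptible
Trimethoprim-sulfamethoxazole 25 mm: ≤ 25 mm ⇒ R
Tigecycline (6 mm) ≤ 11 mm — R
Linezolid: 16 mm is ≤ 17 mm ⇒ R
Nafcillin (28 mm) ≥ 17 mm → Susceptible
Azithromycin: 33 mm is ≥ 27 mm — S

chloramphenicol, nafcillin, azithromycin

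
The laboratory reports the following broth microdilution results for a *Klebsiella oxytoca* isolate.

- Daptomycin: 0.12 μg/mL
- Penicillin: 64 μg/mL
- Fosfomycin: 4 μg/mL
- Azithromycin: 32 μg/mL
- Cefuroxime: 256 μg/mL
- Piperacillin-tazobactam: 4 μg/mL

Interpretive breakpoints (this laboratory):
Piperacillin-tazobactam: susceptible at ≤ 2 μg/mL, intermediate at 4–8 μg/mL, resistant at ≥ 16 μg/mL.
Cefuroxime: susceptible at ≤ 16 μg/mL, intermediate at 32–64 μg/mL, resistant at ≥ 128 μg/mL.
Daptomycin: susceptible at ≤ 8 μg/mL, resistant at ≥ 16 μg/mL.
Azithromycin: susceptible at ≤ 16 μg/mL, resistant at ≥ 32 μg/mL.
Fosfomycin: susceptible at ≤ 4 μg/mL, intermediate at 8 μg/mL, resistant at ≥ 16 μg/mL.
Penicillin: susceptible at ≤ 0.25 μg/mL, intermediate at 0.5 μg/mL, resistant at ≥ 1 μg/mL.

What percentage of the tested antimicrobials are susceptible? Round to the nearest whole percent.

33%

Daptomycin (0.12 μg/mL) ≤ 8 μg/mL → S
Penicillin: 64 μg/mL is ≥ 1 μg/mL ⇒ Resistant
Fosfomycin: 4 μg/mL is ≤ 4 μg/mL ⇒ S
Azithromycin 32 μg/mL: ≥ 32 μg/mL → resistant
Cefuroxime: 256 μg/mL is ≥ 128 μg/mL ⇒ R
Piperacillin-tazobactam (4 μg/mL) in 4–8 μg/mL → Intermediate
Susceptible: 2/6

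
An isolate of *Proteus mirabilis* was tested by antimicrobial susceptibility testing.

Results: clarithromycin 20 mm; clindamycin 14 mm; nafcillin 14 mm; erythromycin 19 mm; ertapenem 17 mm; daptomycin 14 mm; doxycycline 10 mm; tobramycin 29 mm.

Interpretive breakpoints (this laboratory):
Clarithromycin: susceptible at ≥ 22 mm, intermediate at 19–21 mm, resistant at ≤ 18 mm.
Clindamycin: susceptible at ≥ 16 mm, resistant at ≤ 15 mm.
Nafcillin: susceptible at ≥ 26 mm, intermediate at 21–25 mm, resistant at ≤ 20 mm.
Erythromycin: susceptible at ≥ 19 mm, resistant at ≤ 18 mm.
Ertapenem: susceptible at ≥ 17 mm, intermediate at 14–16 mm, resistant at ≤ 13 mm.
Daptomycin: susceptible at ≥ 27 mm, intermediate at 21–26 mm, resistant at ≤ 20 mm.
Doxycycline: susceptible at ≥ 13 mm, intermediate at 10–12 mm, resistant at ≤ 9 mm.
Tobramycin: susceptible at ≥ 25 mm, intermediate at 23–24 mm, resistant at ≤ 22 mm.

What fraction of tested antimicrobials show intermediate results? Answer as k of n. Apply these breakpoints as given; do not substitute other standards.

2 of 8

Clarithromycin 20 mm: in 19–21 mm — Intermediate
Clindamycin 14 mm: ≤ 15 mm — R
Nafcillin (14 mm) ≤ 20 mm — R
Erythromycin (19 mm) ≥ 19 mm → S
Ertapenem: 17 mm is ≥ 17 mm ⇒ S
Daptomycin (14 mm) ≤ 20 mm → R
Doxycycline 10 mm: in 10–12 mm — intermediate
Tobramycin 29 mm: ≥ 25 mm ⇒ Susceptible
Intermediate: 2/8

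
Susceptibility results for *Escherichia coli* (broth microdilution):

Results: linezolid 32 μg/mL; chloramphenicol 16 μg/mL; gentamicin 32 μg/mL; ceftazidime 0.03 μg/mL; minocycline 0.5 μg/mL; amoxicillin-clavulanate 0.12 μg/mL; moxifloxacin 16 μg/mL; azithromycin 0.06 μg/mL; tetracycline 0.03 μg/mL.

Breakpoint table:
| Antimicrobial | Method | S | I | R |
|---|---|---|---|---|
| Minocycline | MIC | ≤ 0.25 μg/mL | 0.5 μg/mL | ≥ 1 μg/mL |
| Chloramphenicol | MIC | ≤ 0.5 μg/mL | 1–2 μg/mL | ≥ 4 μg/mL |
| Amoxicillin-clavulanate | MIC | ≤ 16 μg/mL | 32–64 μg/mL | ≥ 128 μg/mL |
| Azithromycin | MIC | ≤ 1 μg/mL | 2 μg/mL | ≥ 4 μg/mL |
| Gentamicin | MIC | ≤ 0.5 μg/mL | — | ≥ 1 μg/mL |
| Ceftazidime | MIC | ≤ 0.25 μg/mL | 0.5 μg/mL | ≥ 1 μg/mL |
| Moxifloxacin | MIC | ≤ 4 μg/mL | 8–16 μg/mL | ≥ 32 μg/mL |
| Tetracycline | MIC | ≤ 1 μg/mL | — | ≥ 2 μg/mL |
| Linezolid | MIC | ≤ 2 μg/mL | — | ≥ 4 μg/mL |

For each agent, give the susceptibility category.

R, R, R, S, I, S, I, S, S

Linezolid (32 μg/mL) ≥ 4 μg/mL → R
Chloramphenicol 16 μg/mL: ≥ 4 μg/mL ⇒ Resistant
Gentamicin 32 μg/mL: ≥ 1 μg/mL ⇒ R
Ceftazidime: 0.03 μg/mL is ≤ 0.25 μg/mL ⇒ susceptible
Minocycline (0.5 μg/mL) = 0.5 μg/mL — Intermediate
Amoxicillin-clavulanate 0.12 μg/mL: ≤ 16 μg/mL ⇒ susceptible
Moxifloxacin 16 μg/mL: in 8–16 μg/mL → intermediate
Azithromycin 0.06 μg/mL: ≤ 1 μg/mL — susceptible
Tetracycline: 0.03 μg/mL is ≤ 1 μg/mL ⇒ S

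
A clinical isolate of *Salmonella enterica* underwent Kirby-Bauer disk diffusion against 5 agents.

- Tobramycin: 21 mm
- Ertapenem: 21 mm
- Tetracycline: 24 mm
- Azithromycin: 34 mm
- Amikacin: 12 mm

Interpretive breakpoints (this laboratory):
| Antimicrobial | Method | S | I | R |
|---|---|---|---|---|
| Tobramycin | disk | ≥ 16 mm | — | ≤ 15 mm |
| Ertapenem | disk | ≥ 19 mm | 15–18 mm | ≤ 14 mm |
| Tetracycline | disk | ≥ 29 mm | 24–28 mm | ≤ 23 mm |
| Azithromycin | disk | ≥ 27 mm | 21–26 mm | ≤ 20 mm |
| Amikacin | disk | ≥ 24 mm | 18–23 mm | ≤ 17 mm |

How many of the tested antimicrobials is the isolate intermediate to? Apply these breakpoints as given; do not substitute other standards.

1

Tobramycin 21 mm: ≥ 16 mm — Susceptible
Ertapenem 21 mm: ≥ 19 mm ⇒ S
Tetracycline (24 mm) in 24–28 mm — intermediate
Azithromycin: 34 mm is ≥ 27 mm — Susceptible
Amikacin: 12 mm is ≤ 17 mm → Resistant
Intermediate: 1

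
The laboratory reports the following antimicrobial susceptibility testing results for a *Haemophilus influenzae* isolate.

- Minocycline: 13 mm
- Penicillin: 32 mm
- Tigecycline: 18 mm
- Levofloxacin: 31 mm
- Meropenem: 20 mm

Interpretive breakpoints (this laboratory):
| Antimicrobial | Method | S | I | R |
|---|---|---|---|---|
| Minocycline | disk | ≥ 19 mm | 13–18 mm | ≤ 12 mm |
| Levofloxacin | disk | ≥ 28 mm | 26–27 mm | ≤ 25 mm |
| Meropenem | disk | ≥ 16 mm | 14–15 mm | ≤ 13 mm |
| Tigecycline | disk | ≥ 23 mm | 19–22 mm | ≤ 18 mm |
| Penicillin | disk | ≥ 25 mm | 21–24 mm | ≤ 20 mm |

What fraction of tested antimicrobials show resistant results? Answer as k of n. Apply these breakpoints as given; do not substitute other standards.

1 of 5

Minocycline (13 mm) in 13–18 mm → I
Penicillin (32 mm) ≥ 25 mm → susceptible
Tigecycline 18 mm: ≤ 18 mm — resistant
Levofloxacin: 31 mm is ≥ 28 mm ⇒ susceptible
Meropenem (20 mm) ≥ 16 mm — Susceptible
Resistant: 1/5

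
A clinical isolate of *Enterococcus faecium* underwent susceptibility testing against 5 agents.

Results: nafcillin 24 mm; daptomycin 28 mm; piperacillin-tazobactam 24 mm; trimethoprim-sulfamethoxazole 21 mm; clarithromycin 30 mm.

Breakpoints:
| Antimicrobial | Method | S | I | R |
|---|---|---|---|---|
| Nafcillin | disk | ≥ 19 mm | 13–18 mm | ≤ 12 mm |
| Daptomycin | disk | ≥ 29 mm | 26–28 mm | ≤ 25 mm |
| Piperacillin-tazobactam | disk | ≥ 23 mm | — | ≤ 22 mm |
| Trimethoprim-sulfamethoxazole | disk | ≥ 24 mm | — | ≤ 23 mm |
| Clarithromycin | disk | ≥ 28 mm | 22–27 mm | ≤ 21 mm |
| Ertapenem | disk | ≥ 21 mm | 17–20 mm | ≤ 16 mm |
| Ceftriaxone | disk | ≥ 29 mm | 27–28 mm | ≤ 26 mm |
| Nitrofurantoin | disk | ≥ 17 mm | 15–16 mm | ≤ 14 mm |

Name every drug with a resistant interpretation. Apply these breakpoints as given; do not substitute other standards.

trimethoprim-sulfamethoxazole

Nafcillin: 24 mm is ≥ 19 mm → S
Daptomycin (28 mm) in 26–28 mm → I
Piperacillin-tazobactam: 24 mm is ≥ 23 mm → S
Trimethoprim-sulfamethoxazole 21 mm: ≤ 23 mm → R
Clarithromycin (30 mm) ≥ 28 mm — S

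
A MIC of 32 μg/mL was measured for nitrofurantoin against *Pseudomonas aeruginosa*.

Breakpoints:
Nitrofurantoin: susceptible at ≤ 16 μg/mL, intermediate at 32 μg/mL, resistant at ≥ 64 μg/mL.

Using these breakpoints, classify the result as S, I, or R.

Nitrofurantoin 32 μg/mL: = 32 μg/mL ⇒ intermediate

I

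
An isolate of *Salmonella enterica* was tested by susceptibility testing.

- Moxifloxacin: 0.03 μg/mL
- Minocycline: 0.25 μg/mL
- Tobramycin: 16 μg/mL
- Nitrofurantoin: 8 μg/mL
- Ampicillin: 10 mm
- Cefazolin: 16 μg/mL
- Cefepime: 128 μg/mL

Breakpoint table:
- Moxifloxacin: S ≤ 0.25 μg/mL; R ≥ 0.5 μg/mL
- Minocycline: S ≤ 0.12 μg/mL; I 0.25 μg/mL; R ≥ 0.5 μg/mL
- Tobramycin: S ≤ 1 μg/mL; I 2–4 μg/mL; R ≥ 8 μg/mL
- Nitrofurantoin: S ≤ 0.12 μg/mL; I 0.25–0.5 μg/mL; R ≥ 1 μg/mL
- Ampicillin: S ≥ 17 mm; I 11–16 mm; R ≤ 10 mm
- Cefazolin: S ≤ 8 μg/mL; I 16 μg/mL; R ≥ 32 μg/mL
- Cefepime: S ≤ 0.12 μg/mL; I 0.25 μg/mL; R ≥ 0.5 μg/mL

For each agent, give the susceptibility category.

S, I, R, R, R, I, R

Moxifloxacin (0.03 μg/mL) ≤ 0.25 μg/mL ⇒ susceptible
Minocycline (0.25 μg/mL) = 0.25 μg/mL — I
Tobramycin 16 μg/mL: ≥ 8 μg/mL ⇒ R
Nitrofurantoin 8 μg/mL: ≥ 1 μg/mL ⇒ Resistant
Ampicillin (10 mm) ≤ 10 mm ⇒ R
Cefazolin: 16 μg/mL is = 16 μg/mL → Intermediate
Cefepime: 128 μg/mL is ≥ 0.5 μg/mL ⇒ R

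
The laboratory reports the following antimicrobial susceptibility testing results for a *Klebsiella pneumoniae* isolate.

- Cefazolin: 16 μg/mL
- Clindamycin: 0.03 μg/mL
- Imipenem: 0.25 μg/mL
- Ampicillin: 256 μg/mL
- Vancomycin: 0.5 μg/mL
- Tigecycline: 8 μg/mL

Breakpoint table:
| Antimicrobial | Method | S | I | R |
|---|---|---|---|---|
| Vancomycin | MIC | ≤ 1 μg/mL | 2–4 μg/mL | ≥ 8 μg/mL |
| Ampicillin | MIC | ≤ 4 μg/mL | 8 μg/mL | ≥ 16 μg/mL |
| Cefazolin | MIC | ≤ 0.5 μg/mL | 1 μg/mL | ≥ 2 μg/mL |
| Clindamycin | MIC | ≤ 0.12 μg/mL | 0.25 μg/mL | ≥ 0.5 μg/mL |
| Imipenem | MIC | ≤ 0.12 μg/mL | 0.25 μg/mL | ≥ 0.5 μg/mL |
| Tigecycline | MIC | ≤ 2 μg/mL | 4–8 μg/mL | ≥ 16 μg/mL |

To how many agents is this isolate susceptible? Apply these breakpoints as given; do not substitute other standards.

2

Cefazolin 16 μg/mL: ≥ 2 μg/mL ⇒ resistant
Clindamycin (0.03 μg/mL) ≤ 0.12 μg/mL ⇒ susceptible
Imipenem (0.25 μg/mL) = 0.25 μg/mL — I
Ampicillin 256 μg/mL: ≥ 16 μg/mL — Resistant
Vancomycin (0.5 μg/mL) ≤ 1 μg/mL — Susceptible
Tigecycline: 8 μg/mL is in 4–8 μg/mL — intermediate
Susceptible: 2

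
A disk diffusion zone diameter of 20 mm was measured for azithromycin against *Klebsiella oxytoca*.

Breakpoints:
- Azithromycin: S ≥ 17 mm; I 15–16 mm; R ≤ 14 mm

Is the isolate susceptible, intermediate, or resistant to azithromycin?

Azithromycin 20 mm: ≥ 17 mm → Susceptible

S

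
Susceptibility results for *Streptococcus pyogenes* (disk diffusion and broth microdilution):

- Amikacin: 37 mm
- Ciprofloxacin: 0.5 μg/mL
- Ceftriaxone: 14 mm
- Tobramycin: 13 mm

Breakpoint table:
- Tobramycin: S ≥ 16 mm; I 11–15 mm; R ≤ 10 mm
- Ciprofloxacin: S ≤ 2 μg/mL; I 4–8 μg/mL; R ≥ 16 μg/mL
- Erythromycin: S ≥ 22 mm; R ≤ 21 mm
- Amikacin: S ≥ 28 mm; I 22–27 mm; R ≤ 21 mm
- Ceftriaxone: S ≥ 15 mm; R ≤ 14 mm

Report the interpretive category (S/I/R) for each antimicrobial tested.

S, S, R, I

Amikacin 37 mm: ≥ 28 mm → Susceptible
Ciprofloxacin (0.5 μg/mL) ≤ 2 μg/mL — Susceptible
Ceftriaxone 14 mm: ≤ 14 mm ⇒ R
Tobramycin: 13 mm is in 11–15 mm ⇒ Intermediate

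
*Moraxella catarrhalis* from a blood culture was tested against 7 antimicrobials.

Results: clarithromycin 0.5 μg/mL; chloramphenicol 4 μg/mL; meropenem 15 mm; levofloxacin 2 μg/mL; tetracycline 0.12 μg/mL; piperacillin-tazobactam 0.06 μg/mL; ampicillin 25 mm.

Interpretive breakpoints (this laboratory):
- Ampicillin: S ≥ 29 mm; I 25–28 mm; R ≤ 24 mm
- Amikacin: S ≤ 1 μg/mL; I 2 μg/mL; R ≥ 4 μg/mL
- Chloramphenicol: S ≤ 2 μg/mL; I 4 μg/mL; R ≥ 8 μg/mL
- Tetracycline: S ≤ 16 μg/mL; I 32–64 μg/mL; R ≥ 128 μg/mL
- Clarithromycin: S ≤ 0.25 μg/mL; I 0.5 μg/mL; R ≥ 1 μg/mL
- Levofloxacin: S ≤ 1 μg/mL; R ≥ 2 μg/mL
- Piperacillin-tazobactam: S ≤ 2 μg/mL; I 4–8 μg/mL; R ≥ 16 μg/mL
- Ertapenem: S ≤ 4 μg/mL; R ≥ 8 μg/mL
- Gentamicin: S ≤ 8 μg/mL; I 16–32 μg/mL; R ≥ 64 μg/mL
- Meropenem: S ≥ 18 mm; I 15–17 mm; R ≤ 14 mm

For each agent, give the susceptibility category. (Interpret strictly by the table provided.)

Clarithromycin: 0.5 μg/mL is = 0.5 μg/mL ⇒ intermediate
Chloramphenicol 4 μg/mL: = 4 μg/mL → intermediate
Meropenem 15 mm: in 15–17 mm → I
Levofloxacin 2 μg/mL: ≥ 2 μg/mL → Resistant
Tetracycline: 0.12 μg/mL is ≤ 16 μg/mL — susceptible
Piperacillin-tazobactam (0.06 μg/mL) ≤ 2 μg/mL → susceptible
Ampicillin (25 mm) in 25–28 mm → Intermediate

I, I, I, R, S, S, I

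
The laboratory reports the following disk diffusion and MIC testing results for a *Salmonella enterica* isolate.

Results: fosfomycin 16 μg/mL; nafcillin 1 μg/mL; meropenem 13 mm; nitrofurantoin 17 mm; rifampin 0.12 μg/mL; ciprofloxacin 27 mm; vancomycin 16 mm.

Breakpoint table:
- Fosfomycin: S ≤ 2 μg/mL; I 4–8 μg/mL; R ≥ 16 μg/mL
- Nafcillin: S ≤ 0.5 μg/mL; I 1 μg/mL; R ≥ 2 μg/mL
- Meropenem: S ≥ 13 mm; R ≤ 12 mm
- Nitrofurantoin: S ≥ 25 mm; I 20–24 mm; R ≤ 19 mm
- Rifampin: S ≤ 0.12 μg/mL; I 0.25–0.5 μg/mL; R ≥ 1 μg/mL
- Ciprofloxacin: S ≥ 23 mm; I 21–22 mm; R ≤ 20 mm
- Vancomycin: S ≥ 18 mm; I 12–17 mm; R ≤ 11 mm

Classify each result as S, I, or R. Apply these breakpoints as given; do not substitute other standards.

R, I, S, R, S, S, I

Fosfomycin (16 μg/mL) ≥ 16 μg/mL — R
Nafcillin (1 μg/mL) = 1 μg/mL — I
Meropenem: 13 mm is ≥ 13 mm → Susceptible
Nitrofurantoin: 17 mm is ≤ 19 mm ⇒ Resistant
Rifampin: 0.12 μg/mL is ≤ 0.12 μg/mL → susceptible
Ciprofloxacin (27 mm) ≥ 23 mm → S
Vancomycin: 16 mm is in 12–17 mm ⇒ I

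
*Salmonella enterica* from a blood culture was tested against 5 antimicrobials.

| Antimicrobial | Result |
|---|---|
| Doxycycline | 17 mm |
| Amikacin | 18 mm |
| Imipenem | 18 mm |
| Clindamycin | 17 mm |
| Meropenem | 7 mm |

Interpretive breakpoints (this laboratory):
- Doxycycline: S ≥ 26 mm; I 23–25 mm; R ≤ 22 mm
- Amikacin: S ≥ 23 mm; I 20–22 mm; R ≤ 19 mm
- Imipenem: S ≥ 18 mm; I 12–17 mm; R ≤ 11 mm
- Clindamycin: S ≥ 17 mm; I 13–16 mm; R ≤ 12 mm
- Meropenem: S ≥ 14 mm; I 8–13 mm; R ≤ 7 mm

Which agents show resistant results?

Doxycycline 17 mm: ≤ 22 mm → resistant
Amikacin 18 mm: ≤ 19 mm — Resistant
Imipenem (18 mm) ≥ 18 mm ⇒ susceptible
Clindamycin (17 mm) ≥ 17 mm ⇒ Susceptible
Meropenem 7 mm: ≤ 7 mm — R

doxycycline, amikacin, meropenem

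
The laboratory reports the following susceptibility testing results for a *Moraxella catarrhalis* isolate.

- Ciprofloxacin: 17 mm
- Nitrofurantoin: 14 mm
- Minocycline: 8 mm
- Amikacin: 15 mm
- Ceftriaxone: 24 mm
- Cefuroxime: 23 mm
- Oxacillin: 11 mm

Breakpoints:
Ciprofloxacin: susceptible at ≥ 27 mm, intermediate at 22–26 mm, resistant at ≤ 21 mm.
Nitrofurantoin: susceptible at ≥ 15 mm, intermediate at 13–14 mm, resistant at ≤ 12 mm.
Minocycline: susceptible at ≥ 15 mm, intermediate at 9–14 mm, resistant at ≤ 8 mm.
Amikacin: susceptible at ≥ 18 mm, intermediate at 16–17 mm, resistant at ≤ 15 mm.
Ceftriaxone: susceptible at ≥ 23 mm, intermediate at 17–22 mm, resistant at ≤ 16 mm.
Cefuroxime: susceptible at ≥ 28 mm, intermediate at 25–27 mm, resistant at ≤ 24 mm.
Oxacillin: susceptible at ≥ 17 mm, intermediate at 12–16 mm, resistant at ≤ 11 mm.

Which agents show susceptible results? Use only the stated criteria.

ceftriaxone

Ciprofloxacin: 17 mm is ≤ 21 mm → R
Nitrofurantoin (14 mm) in 13–14 mm ⇒ intermediate
Minocycline 8 mm: ≤ 8 mm ⇒ resistant
Amikacin (15 mm) ≤ 15 mm — Resistant
Ceftriaxone: 24 mm is ≥ 23 mm — S
Cefuroxime 23 mm: ≤ 24 mm ⇒ resistant
Oxacillin (11 mm) ≤ 11 mm ⇒ R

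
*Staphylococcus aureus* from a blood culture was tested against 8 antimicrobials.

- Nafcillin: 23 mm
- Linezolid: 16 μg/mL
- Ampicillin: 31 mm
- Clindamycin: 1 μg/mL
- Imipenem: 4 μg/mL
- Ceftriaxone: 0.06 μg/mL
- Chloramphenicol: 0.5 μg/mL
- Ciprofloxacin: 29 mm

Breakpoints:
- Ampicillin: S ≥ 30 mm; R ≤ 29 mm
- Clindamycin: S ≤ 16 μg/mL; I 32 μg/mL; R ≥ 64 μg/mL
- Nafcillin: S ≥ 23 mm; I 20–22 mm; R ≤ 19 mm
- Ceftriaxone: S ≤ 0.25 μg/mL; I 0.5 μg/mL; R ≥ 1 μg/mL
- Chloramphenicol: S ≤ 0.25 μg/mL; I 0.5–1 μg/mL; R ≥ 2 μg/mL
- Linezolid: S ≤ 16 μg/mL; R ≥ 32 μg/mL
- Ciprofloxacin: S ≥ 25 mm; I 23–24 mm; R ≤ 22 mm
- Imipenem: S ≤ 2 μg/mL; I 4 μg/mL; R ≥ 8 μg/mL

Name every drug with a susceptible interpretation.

Nafcillin (23 mm) ≥ 23 mm → susceptible
Linezolid: 16 μg/mL is ≤ 16 μg/mL ⇒ Susceptible
Ampicillin (31 mm) ≥ 30 mm → S
Clindamycin: 1 μg/mL is ≤ 16 μg/mL — Susceptible
Imipenem 4 μg/mL: = 4 μg/mL ⇒ Intermediate
Ceftriaxone (0.06 μg/mL) ≤ 0.25 μg/mL → S
Chloramphenicol 0.5 μg/mL: in 0.5–1 μg/mL → I
Ciprofloxacin (29 mm) ≥ 25 mm → Susceptible

nafcillin, linezolid, ampicillin, clindamycin, ceftriaxone, ciprofloxacin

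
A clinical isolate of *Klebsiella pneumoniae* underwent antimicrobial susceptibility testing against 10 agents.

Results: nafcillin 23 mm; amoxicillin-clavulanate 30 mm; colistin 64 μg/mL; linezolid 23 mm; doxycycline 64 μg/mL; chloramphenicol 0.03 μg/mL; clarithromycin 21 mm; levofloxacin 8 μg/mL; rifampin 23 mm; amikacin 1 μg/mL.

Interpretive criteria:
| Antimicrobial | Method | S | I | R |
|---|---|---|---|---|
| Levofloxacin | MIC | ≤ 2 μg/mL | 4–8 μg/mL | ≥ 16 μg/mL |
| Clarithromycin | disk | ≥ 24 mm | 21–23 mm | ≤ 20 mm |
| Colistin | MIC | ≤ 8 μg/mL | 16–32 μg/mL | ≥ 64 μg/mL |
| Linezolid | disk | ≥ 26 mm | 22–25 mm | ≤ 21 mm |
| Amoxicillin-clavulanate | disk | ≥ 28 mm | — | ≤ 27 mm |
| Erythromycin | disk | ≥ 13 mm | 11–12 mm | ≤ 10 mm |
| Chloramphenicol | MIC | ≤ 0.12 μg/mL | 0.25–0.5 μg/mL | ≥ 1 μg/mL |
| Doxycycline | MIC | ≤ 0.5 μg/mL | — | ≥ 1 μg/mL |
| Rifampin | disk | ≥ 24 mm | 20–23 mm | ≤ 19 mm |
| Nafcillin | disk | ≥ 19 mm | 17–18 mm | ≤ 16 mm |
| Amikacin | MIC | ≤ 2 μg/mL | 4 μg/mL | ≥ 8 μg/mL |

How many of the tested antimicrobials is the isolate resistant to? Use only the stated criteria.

Nafcillin (23 mm) ≥ 19 mm ⇒ S
Amoxicillin-clavulanate: 30 mm is ≥ 28 mm → Susceptible
Colistin: 64 μg/mL is ≥ 64 μg/mL → R
Linezolid (23 mm) in 22–25 mm ⇒ intermediate
Doxycycline (64 μg/mL) ≥ 1 μg/mL — resistant
Chloramphenicol 0.03 μg/mL: ≤ 0.12 μg/mL → S
Clarithromycin: 21 mm is in 21–23 mm ⇒ Intermediate
Levofloxacin (8 μg/mL) in 4–8 μg/mL — intermediate
Rifampin 23 mm: in 20–23 mm — Intermediate
Amikacin (1 μg/mL) ≤ 2 μg/mL — susceptible
Resistant: 2

2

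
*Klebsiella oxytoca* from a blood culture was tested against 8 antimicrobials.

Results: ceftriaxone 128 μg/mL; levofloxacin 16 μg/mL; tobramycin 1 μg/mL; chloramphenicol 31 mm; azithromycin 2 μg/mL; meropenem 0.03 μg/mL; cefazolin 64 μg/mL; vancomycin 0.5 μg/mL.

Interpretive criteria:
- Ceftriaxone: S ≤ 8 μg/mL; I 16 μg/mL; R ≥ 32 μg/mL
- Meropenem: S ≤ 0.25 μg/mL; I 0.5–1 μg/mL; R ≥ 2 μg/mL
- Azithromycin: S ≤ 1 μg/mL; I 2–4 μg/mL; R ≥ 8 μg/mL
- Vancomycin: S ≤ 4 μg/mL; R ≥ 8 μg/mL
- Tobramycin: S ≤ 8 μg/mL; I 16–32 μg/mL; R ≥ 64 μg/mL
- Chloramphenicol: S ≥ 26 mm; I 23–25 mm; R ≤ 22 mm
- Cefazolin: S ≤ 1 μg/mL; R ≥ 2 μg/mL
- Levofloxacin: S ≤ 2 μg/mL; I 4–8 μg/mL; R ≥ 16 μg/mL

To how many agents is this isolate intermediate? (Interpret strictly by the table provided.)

1

Ceftriaxone 128 μg/mL: ≥ 32 μg/mL — Resistant
Levofloxacin 16 μg/mL: ≥ 16 μg/mL — R
Tobramycin: 1 μg/mL is ≤ 8 μg/mL ⇒ Susceptible
Chloramphenicol 31 mm: ≥ 26 mm — S
Azithromycin 2 μg/mL: in 2–4 μg/mL ⇒ I
Meropenem 0.03 μg/mL: ≤ 0.25 μg/mL ⇒ S
Cefazolin: 64 μg/mL is ≥ 2 μg/mL → resistant
Vancomycin: 0.5 μg/mL is ≤ 4 μg/mL — susceptible
Intermediate: 1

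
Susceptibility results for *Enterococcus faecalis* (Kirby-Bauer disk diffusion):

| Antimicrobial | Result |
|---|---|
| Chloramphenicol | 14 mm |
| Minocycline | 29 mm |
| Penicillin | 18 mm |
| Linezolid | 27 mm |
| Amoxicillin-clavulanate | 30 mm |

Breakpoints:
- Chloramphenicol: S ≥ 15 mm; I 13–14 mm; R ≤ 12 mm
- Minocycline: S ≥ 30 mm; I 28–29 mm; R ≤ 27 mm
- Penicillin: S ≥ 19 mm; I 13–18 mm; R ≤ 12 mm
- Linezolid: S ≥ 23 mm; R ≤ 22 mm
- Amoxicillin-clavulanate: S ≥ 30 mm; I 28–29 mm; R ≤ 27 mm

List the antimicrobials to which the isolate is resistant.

Chloramphenicol (14 mm) in 13–14 mm ⇒ intermediate
Minocycline 29 mm: in 28–29 mm — I
Penicillin 18 mm: in 13–18 mm ⇒ Intermediate
Linezolid: 27 mm is ≥ 23 mm → Susceptible
Amoxicillin-clavulanate 30 mm: ≥ 30 mm → S

none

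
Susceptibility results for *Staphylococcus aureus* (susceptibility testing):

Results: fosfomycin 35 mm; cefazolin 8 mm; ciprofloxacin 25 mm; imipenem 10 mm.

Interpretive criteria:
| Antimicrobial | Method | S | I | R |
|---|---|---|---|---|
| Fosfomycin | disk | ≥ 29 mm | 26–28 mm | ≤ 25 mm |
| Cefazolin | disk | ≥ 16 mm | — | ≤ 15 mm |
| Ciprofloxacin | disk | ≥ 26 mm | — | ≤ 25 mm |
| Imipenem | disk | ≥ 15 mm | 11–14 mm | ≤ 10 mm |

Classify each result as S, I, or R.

S, R, R, R

Fosfomycin 35 mm: ≥ 29 mm ⇒ S
Cefazolin 8 mm: ≤ 15 mm → resistant
Ciprofloxacin (25 mm) ≤ 25 mm → Resistant
Imipenem: 10 mm is ≤ 10 mm — R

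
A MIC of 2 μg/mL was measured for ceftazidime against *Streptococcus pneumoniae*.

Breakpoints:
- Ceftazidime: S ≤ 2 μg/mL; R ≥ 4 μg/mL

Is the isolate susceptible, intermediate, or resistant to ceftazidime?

Ceftazidime: 2 μg/mL is ≤ 2 μg/mL → S

S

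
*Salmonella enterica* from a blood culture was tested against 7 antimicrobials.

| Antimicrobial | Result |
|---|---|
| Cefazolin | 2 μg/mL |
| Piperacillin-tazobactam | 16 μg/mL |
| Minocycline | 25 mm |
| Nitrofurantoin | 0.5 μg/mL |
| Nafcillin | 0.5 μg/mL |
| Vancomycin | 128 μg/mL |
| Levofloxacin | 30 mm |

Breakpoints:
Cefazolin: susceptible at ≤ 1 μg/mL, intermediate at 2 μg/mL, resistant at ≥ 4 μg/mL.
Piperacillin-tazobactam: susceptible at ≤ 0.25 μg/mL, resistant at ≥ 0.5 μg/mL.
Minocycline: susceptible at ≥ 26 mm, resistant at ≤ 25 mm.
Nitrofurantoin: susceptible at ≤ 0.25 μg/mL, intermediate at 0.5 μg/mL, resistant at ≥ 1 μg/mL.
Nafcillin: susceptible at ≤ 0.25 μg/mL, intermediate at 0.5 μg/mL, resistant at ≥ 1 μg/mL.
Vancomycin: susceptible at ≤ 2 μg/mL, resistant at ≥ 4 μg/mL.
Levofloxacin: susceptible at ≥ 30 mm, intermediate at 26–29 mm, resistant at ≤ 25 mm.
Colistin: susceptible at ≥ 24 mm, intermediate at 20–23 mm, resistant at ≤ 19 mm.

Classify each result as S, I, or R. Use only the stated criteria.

Cefazolin: 2 μg/mL is = 2 μg/mL ⇒ Intermediate
Piperacillin-tazobactam (16 μg/mL) ≥ 0.5 μg/mL ⇒ R
Minocycline: 25 mm is ≤ 25 mm — Resistant
Nitrofurantoin 0.5 μg/mL: = 0.5 μg/mL — I
Nafcillin (0.5 μg/mL) = 0.5 μg/mL ⇒ intermediate
Vancomycin (128 μg/mL) ≥ 4 μg/mL — Resistant
Levofloxacin (30 mm) ≥ 30 mm → Susceptible

I, R, R, I, I, R, S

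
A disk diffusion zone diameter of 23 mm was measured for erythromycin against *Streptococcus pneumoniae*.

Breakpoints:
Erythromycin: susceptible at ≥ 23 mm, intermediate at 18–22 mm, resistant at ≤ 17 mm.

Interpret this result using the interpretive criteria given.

Erythromycin: 23 mm is ≥ 23 mm — S

Susceptible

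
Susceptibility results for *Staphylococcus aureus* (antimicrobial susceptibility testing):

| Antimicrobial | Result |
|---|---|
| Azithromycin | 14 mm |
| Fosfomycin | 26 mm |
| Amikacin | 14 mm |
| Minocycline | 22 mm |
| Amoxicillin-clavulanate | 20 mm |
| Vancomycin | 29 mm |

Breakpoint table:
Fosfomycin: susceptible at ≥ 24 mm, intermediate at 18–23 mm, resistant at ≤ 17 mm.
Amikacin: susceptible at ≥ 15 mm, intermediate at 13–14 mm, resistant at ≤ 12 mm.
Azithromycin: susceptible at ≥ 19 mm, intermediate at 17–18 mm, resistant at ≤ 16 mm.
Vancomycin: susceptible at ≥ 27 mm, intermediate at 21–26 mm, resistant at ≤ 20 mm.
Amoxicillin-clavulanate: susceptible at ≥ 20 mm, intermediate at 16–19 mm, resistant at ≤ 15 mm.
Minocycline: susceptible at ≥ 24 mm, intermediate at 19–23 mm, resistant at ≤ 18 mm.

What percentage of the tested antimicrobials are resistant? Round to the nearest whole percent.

Azithromycin (14 mm) ≤ 16 mm ⇒ R
Fosfomycin (26 mm) ≥ 24 mm → Susceptible
Amikacin 14 mm: in 13–14 mm — I
Minocycline: 22 mm is in 19–23 mm ⇒ I
Amoxicillin-clavulanate (20 mm) ≥ 20 mm → susceptible
Vancomycin (29 mm) ≥ 27 mm — susceptible
Resistant: 1/6

17%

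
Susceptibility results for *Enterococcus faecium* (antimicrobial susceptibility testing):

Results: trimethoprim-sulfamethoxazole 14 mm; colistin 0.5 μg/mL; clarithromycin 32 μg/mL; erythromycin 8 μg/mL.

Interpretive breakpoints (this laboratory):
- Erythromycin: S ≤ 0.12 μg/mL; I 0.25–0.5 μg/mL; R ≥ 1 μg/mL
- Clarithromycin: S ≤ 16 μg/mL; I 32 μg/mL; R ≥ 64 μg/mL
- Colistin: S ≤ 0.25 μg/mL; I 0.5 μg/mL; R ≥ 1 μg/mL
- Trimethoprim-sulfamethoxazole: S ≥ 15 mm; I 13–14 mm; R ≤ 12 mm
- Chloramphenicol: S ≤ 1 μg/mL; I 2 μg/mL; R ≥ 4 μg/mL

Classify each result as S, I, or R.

Trimethoprim-sulfamethoxazole: 14 mm is in 13–14 mm → I
Colistin (0.5 μg/mL) = 0.5 μg/mL — I
Clarithromycin (32 μg/mL) = 32 μg/mL → intermediate
Erythromycin 8 μg/mL: ≥ 1 μg/mL ⇒ R

I, I, I, R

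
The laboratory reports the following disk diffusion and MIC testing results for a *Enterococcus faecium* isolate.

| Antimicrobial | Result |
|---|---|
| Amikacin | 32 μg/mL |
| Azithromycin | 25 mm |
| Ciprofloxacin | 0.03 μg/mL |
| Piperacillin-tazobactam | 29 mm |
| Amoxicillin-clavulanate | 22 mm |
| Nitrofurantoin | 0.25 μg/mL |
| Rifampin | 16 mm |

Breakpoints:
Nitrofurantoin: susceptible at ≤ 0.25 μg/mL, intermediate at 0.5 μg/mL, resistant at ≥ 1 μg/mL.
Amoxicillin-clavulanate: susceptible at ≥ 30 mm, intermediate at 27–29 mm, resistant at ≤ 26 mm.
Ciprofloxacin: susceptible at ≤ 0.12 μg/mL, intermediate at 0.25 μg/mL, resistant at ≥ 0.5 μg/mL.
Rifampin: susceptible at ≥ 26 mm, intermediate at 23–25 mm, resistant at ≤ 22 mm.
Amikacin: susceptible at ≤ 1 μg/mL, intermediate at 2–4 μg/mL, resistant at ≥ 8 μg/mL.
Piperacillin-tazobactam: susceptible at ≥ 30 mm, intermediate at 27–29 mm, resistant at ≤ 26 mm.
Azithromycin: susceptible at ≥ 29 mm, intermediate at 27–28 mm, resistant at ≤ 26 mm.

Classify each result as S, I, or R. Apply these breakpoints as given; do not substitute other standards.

R, R, S, I, R, S, R

Amikacin (32 μg/mL) ≥ 8 μg/mL ⇒ Resistant
Azithromycin 25 mm: ≤ 26 mm → R
Ciprofloxacin: 0.03 μg/mL is ≤ 0.12 μg/mL → Susceptible
Piperacillin-tazobactam: 29 mm is in 27–29 mm — intermediate
Amoxicillin-clavulanate: 22 mm is ≤ 26 mm → R
Nitrofurantoin (0.25 μg/mL) ≤ 0.25 μg/mL — Susceptible
Rifampin 16 mm: ≤ 22 mm ⇒ R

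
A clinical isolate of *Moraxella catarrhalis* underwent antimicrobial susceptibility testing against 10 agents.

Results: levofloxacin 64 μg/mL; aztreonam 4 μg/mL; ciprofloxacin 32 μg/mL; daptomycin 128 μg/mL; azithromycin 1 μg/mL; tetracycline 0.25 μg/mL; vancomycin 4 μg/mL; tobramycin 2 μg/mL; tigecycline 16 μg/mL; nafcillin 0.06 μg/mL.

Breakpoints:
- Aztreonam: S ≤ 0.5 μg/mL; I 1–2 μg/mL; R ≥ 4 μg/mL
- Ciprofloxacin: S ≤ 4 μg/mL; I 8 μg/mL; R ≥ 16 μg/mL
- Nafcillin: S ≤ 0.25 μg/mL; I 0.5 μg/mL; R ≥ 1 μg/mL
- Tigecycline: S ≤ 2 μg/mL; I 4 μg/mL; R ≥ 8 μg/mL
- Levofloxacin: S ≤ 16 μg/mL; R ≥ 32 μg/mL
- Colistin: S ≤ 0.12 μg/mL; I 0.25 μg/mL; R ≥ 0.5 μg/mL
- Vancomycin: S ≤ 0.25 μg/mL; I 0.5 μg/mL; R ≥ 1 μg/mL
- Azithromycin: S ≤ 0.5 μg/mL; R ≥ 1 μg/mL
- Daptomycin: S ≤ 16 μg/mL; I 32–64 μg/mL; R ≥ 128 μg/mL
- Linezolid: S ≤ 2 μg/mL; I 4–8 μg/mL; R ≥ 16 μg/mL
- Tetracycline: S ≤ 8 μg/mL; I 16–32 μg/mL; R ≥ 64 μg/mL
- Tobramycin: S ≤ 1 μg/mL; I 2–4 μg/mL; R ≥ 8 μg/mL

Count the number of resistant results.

7

Levofloxacin: 64 μg/mL is ≥ 32 μg/mL → R
Aztreonam (4 μg/mL) ≥ 4 μg/mL → resistant
Ciprofloxacin 32 μg/mL: ≥ 16 μg/mL — R
Daptomycin (128 μg/mL) ≥ 128 μg/mL → resistant
Azithromycin 1 μg/mL: ≥ 1 μg/mL ⇒ Resistant
Tetracycline: 0.25 μg/mL is ≤ 8 μg/mL — Susceptible
Vancomycin: 4 μg/mL is ≥ 1 μg/mL — Resistant
Tobramycin: 2 μg/mL is in 2–4 μg/mL ⇒ I
Tigecycline 16 μg/mL: ≥ 8 μg/mL → Resistant
Nafcillin: 0.06 μg/mL is ≤ 0.25 μg/mL ⇒ Susceptible
Resistant: 7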